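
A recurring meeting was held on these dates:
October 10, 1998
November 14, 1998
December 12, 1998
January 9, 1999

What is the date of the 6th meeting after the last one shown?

July 10, 1999

Gaps: 35, 28, 28 days — a mix of 28 and 35. Every date is a Saturday.
Each is the 2nd Saturday of its month.
February 1999 — 2nd Saturday is February 13, 1999.
March 1999 — 2nd Saturday is March 13, 1999.
April 1999 — 2nd Saturday is April 10, 1999.
May 1999 — 2nd Saturday is May 8, 1999.
June 1999 — 2nd Saturday is June 12, 1999.
2nd Saturday of July 1999: July 10, 1999.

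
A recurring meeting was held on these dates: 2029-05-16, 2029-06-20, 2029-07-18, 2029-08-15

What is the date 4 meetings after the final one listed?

These are Wednesdays at 28- or 35-day spacing (35, 28, 28).
The pattern: 3rd Wednesday of the month.
September 2029 — 3rd Wednesday is 2029-09-19.
3rd Wednesday of October 2029: 2029-10-17.
November 2029 — 3rd Wednesday is 2029-11-21.
December 2029 — 3rd Wednesday is 2029-12-19.

2029-12-19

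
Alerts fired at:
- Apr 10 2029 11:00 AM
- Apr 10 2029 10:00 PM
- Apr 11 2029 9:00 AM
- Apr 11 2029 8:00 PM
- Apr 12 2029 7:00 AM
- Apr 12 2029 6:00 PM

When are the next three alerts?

Apr 13 2029 5:00 AM, Apr 13 2029 4:00 PM, Apr 14 2029 3:00 AM

Spacing: 11, 11, 11, 11, 11 h — constant 11 h.
Apr 12 2029 6:00 PM + 11 h = Apr 13 2029 5:00 AM.
Apr 13 2029 5:00 AM + 11 h = Apr 13 2029 4:00 PM.
Apr 13 2029 4:00 PM + 11 h = Apr 14 2029 3:00 AM.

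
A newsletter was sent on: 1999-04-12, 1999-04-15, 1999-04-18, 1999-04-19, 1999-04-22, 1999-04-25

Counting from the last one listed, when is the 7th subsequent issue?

1999-05-10

The gap pattern 3, 3, 1, 3, 3 repeats every 3 events.
These are the Mondays, Thursdays and Sundays of each week.
The following Monday is 1999-04-26.
The following Thursday is 1999-04-29.
The following Sunday is 1999-05-02.
Next Monday: 1999-05-03.
Next Thursday: 1999-05-06.
The following Sunday is 1999-05-09.
Next Monday: 1999-05-10.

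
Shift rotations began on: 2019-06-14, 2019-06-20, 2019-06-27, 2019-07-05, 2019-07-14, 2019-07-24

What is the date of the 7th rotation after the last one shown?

2019-10-30

Gaps: 6, 7, 8, 9, 10 days — each gap is 1 larger than the previous one.
Next gap: 11 days. 2019-07-24 + 11 days = 2019-08-04.
Next gap: 12 days. 2019-08-04 + 12 days = 2019-08-16.
Next gap: 13 days. 2019-08-16 + 13 days = 2019-08-29.
Next gap: 14 days. 2019-08-29 + 14 days = 2019-09-12.
Next gap: 15 days. 2019-09-12 + 15 days = 2019-09-27.
Next gap: 16 days. 2019-09-27 + 16 days = 2019-10-13.
Next gap: 17 days. 2019-10-13 + 17 days = 2019-10-30.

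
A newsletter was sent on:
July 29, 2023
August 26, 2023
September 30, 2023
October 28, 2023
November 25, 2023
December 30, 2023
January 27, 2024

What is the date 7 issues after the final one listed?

These are Saturdays with 28, 35, 28, 28, 35, 28-day gaps.
Each is the final Saturday of its month — July 29, 2023 is past the 28th, so '4th Saturday' doesn't fit.
Last Saturday of February 2024: February 24, 2024.
Last Saturday of March 2024: March 30, 2024.
Last Saturday of April 2024: April 27, 2024.
Last Saturday of May 2024: May 25, 2024.
Last Saturday of June 2024: June 29, 2024.
July 2024 ends with Saturday July 27, 2024.
August 2024 ends with Saturday August 31, 2024.

August 31, 2024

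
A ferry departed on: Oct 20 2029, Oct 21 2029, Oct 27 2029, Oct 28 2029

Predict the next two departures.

Gaps: 1, 6, 1 days — not constant, but cyclic with period 2.
The events fall on every Saturday and Sunday.
Next Saturday: Nov 3 2029.
Next Sunday: Nov 4 2029.

Nov 3 2029, Nov 4 2029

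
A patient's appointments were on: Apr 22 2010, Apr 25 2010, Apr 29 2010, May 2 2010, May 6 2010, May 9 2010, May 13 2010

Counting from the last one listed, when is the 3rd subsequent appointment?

May 23 2010

The gap pattern 3, 4, 3, 4, 3, 4 repeats every 2 events.
These are the Thursdays and Sundays of each week.
Next Sunday: May 16 2010.
The following Thursday is May 20 2010.
The following Sunday is May 23 2010.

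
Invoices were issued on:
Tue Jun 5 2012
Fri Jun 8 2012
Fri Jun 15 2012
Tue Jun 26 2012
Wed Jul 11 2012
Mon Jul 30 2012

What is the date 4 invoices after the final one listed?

Fri Nov 23 2012

Intervals are 3, 7, 11, 15, 19 days — an arithmetic progression with common difference 4.
Next gap: 23 days. Mon Jul 30 2012 + 23 days = Wed Aug 22 2012.
Next gap: 27 days. Wed Aug 22 2012 + 27 days = Tue Sep 18 2012.
Next gap: 31 days. Tue Sep 18 2012 + 31 days = Fri Oct 19 2012.
Next gap: 35 days. Fri Oct 19 2012 + 35 days = Fri Nov 23 2012.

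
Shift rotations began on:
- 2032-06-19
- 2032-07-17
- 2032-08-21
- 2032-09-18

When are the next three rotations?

2032-10-16, 2032-11-20, 2032-12-18

These are Saturdays at 28- or 35-day spacing (28, 35, 28).
The pattern: 3rd Saturday of the month.
October 2032 — 3rd Saturday is 2032-10-16.
November 2032 — 3rd Saturday is 2032-11-20.
3rd Saturday of December 2032: 2032-12-18.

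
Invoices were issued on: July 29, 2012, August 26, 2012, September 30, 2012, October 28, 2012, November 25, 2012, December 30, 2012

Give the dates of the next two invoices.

January 27, 2013; February 24, 2013

Every date is a Sunday; gaps 28, 35, 28, 28, 35 days.
Each is the last Sunday of its month (at least one falls on the 29th or later, ruling out '4th Sunday').
January 2013 ends with Sunday January 27, 2013.
February 2013 ends with Sunday February 24, 2013.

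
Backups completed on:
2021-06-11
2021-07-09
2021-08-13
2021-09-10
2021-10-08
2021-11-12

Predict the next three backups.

All dates are Fridays, 28, 35, 28, 28, 35 days apart.
Specifically, the 2nd Friday of each month.
December 2021 — 2nd Friday is 2021-12-10.
2nd Friday of January 2022: 2022-01-14.
2nd Friday of February 2022: 2022-02-11.

2021-12-10, 2022-01-14, 2022-02-11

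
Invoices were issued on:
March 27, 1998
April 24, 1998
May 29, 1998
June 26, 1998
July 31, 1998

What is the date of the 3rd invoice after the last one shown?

Every date is a Friday; gaps 28, 35, 28, 35 days.
Each is the last Friday of its month (at least one falls on the 29th or later, ruling out '4th Friday').
Last Friday of August 1998: August 28, 1998.
September 1998 ends with Friday September 25, 1998.
October 1998 ends with Friday October 30, 1998.

October 30, 1998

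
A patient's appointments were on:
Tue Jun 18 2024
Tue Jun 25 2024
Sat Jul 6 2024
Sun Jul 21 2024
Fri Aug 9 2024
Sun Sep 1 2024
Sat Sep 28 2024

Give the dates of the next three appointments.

Tue Oct 29 2024, Tue Dec 3 2024, Sat Jan 11 2025

Gaps: 7, 11, 15, 19, 23, 27 days — each gap is 4 larger than the previous one.
Next gap: 31 days. Sat Sep 28 2024 + 31 days = Tue Oct 29 2024.
Next gap: 35 days. Tue Oct 29 2024 + 35 days = Tue Dec 3 2024.
Next gap: 39 days. Tue Dec 3 2024 + 39 days = Sat Jan 11 2025.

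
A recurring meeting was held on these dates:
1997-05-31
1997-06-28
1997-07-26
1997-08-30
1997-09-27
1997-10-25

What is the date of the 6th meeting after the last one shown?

1998-04-25

Every date is a Saturday; gaps 28, 28, 35, 28, 28 days.
Each is the last Saturday of its month (at least one falls on the 29th or later, ruling out '4th Saturday').
November 1997 ends with Saturday 1997-11-29.
December 1997 ends with Saturday 1997-12-27.
January 1998 ends with Saturday 1998-01-31.
February 1998 ends with Saturday 1998-02-28.
Last Saturday of March 1998: 1998-03-28.
Last Saturday of April 1998: 1998-04-25.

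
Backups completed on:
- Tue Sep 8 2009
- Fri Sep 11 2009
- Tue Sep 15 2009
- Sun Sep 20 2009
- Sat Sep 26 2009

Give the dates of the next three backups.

The spacing grows by 1 each time: 3, 4, 5, 6 days.
Next gap: 7 days. Sat Sep 26 2009 + 7 days = Sat Oct 3 2009.
Next gap: 8 days. Sat Oct 3 2009 + 8 days = Sun Oct 11 2009.
Next gap: 9 days. Sun Oct 11 2009 + 9 days = Tue Oct 20 2009.

Sat Oct 3 2009, Sun Oct 11 2009, Tue Oct 20 2009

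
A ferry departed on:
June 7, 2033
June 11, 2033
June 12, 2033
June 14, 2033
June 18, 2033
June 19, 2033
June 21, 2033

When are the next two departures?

The gap pattern 4, 1, 2, 4, 1, 2 repeats every 3 events.
These are the Tuesdays, Saturdays and Sundays of each week.
Next Saturday: June 25, 2033.
The following Sunday is June 26, 2033.

June 25, 2033; June 26, 2033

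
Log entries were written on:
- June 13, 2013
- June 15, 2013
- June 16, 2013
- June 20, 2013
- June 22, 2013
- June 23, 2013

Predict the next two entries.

Gaps: 2, 1, 4, 2, 1 days — not constant, but cyclic with period 3.
The events fall on every Thursday, Saturday and Sunday.
Next Thursday: June 27, 2013.
The following Saturday is June 29, 2013.

June 27, 2013; June 29, 2013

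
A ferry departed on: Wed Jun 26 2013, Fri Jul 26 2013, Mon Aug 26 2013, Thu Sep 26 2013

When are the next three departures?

Sat Oct 26 2013, Tue Nov 26 2013, Thu Dec 26 2013

Each date is the 26th; the gaps (30, 31, 31) track the month lengths.
The rule is the 26th of each month.
October 2013: Sat Oct 26 2013.
Next: November 2013 → Tue Nov 26 2013.
December 2013: Thu Dec 26 2013.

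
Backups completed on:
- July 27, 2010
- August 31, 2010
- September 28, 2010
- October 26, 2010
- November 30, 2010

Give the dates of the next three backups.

December 28, 2010; January 25, 2011; February 22, 2011

These are Tuesdays with 35, 28, 28, 35-day gaps.
Each is the final Tuesday of its month — August 31, 2010 is past the 28th, so '4th Tuesday' doesn't fit.
December 2010 ends with Tuesday December 28, 2010.
January 2011 ends with Tuesday January 25, 2011.
Last Tuesday of February 2011: February 22, 2011.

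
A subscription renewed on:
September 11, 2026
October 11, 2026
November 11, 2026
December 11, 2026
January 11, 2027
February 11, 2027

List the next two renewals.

March 11, 2027; April 11, 2027

The day-of-month is always 11 (30, 31, 30, 31, 31 days between events).
So this recurs on the 11th of each month.
March 2027: March 11, 2027.
April 2027: April 11, 2027.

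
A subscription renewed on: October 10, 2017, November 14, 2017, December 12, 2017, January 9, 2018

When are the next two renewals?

February 13, 2018; March 13, 2018

These are Tuesdays at 28- or 35-day spacing (35, 28, 28).
The pattern: 2nd Tuesday of the month.
2nd Tuesday of February 2018: February 13, 2018.
2nd Tuesday of March 2018: March 13, 2018.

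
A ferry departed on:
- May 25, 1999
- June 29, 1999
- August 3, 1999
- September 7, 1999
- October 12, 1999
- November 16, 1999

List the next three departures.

December 21, 1999; January 25, 2000; February 29, 2000

The spacing is 35, 35, 35, 35, 35 days — always 35 days.
November 16, 1999 + 35 days = December 21, 1999.
December 21, 1999 + 35 days = January 25, 2000.
January 25, 2000 + 35 days = February 29, 2000.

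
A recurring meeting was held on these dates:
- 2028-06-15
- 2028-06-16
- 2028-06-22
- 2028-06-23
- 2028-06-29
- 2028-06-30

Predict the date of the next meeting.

Gaps: 1, 6, 1, 6, 1 days — not constant, but cyclic with period 2.
The events fall on every Thursday and Friday.
Next Thursday: 2028-07-06.

2028-07-06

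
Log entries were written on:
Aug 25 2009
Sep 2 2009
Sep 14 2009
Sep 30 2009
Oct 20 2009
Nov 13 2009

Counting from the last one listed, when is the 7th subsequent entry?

The spacing grows by 4 each time: 8, 12, 16, 20, 24 days.
Next gap: 28 days. Nov 13 2009 + 28 days = Dec 11 2009.
Next gap: 32 days. Dec 11 2009 + 32 days = Jan 12 2010.
Next gap: 36 days. Jan 12 2010 + 36 days = Feb 17 2010.
Next gap: 40 days. Feb 17 2010 + 40 days = Mar 29 2010.
Next gap: 44 days. Mar 29 2010 + 44 days = May 12 2010.
Next gap: 48 days. May 12 2010 + 48 days = Jun 29 2010.
Next gap: 52 days. Jun 29 2010 + 52 days = Aug 20 2010.

Aug 20 2010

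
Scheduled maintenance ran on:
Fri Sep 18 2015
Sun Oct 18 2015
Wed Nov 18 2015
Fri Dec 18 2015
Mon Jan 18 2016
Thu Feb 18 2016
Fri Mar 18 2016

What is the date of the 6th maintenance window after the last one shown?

Sun Sep 18 2016

Gaps: 30, 31, 30, 31, 31, 29 days — not constant. Every event is on the 18th of the month.
Pattern: the 18th of each month.
April 2016: Mon Apr 18 2016.
May 2016: Wed May 18 2016.
Next: June 2016 → Sat Jun 18 2016.
Next: July 2016 → Mon Jul 18 2016.
August 2016: Thu Aug 18 2016.
September 2016: Sun Sep 18 2016.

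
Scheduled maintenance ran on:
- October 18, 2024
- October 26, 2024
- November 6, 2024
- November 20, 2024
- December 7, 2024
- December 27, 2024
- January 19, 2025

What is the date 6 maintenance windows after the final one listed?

August 8, 2025

Gaps: 8, 11, 14, 17, 20, 23 days — each gap is 3 larger than the previous one.
Next gap: 26 days. January 19, 2025 + 26 days = February 14, 2025.
Next gap: 29 days. February 14, 2025 + 29 days = March 15, 2025.
Next gap: 32 days. March 15, 2025 + 32 days = April 16, 2025.
Next gap: 35 days. April 16, 2025 + 35 days = May 21, 2025.
Next gap: 38 days. May 21, 2025 + 38 days = June 28, 2025.
Next gap: 41 days. June 28, 2025 + 41 days = August 8, 2025.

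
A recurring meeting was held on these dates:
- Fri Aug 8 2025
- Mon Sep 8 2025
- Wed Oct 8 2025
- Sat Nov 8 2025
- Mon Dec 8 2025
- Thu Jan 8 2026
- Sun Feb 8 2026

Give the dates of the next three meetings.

The day-of-month is always 8 (31, 30, 31, 30, 31, 31 days between events).
So this recurs on the 8th of each month.
March 2026: Sun Mar 8 2026.
Next: April 2026 → Wed Apr 8 2026.
May 2026: Fri May 8 2026.

Sun Mar 8 2026, Wed Apr 8 2026, Fri May 8 2026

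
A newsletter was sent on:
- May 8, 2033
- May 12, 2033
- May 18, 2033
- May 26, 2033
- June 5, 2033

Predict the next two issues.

The spacing grows by 2 each time: 4, 6, 8, 10 days.
Next gap: 12 days. June 5, 2033 + 12 days = June 17, 2033.
Next gap: 14 days. June 17, 2033 + 14 days = July 1, 2033.

June 17, 2033; July 1, 2033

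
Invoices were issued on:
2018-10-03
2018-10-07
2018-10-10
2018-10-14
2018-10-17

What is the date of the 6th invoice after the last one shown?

The gap pattern 4, 3, 4, 3 repeats every 2 events.
These are the Wednesdays and Sundays of each week.
Next Sunday: 2018-10-21.
The following Wednesday is 2018-10-24.
Next Sunday: 2018-10-28.
Next Wednesday: 2018-10-31.
The following Sunday is 2018-11-04.
The following Wednesday is 2018-11-07.

2018-11-07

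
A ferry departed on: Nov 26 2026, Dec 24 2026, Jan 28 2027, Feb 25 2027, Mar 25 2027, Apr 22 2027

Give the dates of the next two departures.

These are Thursdays at 28- or 35-day spacing (28, 35, 28, 28, 28).
The pattern: 4th Thursday of the month.
4th Thursday of May 2027: May 27 2027.
4th Thursday of June 2027: Jun 24 2027.

May 27 2027, Jun 24 2027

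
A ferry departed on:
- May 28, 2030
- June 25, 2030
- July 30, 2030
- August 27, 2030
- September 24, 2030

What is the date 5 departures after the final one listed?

These are Tuesdays with 28, 35, 28, 28-day gaps.
Each is the final Tuesday of its month — July 30, 2030 is past the 28th, so '4th Tuesday' doesn't fit.
October 2030 ends with Tuesday October 29, 2030.
November 2030 ends with Tuesday November 26, 2030.
December 2030 ends with Tuesday December 31, 2030.
Last Tuesday of January 2031: January 28, 2031.
Last Tuesday of February 2031: February 25, 2031.

February 25, 2031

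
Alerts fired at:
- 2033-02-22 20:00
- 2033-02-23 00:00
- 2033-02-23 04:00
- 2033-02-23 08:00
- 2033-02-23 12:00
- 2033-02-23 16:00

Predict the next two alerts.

Spacing: 4, 4, 4, 4, 4 h — constant 4 h.
2033-02-23 16:00 + 4 h = 2033-02-23 20:00.
2033-02-23 20:00 + 4 h = 2033-02-24 00:00.

2033-02-23 20:00, 2033-02-24 00:00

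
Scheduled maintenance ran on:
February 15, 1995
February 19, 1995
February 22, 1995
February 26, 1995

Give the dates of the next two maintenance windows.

March 1, 1995; March 5, 1995

Every event lands on a Wednesday or Sunday (gaps cycle 4, 3, 4).
So the schedule is: every Wednesday and Sunday.
Next Wednesday: March 1, 1995.
Next Sunday: March 5, 1995.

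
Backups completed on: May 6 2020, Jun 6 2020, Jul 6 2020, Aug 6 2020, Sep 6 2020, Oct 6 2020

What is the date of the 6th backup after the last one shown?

Apr 6 2021

Gaps: 31, 30, 31, 31, 30 days — not constant. Every event is on the 6th of the month.
Pattern: the 6th of each month.
November 2020: Nov 6 2020.
Next: December 2020 → Dec 6 2020.
Next: January 2021 → Jan 6 2021.
Next: February 2021 → Feb 6 2021.
Next: March 2021 → Mar 6 2021.
Next: April 2021 → Apr 6 2021.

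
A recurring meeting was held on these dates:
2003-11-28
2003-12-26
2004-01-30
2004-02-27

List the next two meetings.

2004-03-26, 2004-04-30

These are Fridays with 28, 35, 28-day gaps.
Each is the final Friday of its month — 2004-01-30 is past the 28th, so '4th Friday' doesn't fit.
March 2004 ends with Friday 2004-03-26.
Last Friday of April 2004: 2004-04-30.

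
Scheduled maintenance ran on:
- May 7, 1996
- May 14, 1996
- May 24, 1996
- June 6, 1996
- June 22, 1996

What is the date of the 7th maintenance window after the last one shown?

January 4, 1997

The spacing grows by 3 each time: 7, 10, 13, 16 days.
Next gap: 19 days. June 22, 1996 + 19 days = July 11, 1996.
Next gap: 22 days. July 11, 1996 + 22 days = August 2, 1996.
Next gap: 25 days. August 2, 1996 + 25 days = August 27, 1996.
Next gap: 28 days. August 27, 1996 + 28 days = September 24, 1996.
Next gap: 31 days. September 24, 1996 + 31 days = October 25, 1996.
Next gap: 34 days. October 25, 1996 + 34 days = November 28, 1996.
Next gap: 37 days. November 28, 1996 + 37 days = January 4, 1997.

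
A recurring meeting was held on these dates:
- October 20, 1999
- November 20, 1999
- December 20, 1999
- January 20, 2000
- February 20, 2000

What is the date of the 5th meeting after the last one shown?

Gaps: 31, 30, 31, 31 days — not constant. Every event is on the 20th of the month.
Pattern: the 20th of each month.
March 2000: March 20, 2000.
April 2000: April 20, 2000.
Next: May 2000 → May 20, 2000.
June 2000: June 20, 2000.
Next: July 2000 → July 20, 2000.

July 20, 2000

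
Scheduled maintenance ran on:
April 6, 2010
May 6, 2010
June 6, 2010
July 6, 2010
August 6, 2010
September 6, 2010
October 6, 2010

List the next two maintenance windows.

Each date is the 6th; the gaps (30, 31, 30, 31, 31, 30) track the month lengths.
The rule is the 6th of each month.
November 2010: November 6, 2010.
December 2010: December 6, 2010.

November 6, 2010; December 6, 2010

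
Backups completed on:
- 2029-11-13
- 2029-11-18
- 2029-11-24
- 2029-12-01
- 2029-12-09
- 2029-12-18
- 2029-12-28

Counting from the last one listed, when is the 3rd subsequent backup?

2030-02-02

Gaps: 5, 6, 7, 8, 9, 10 days — each gap is 1 larger than the previous one.
Next gap: 11 days. 2029-12-28 + 11 days = 2030-01-08.
Next gap: 12 days. 2030-01-08 + 12 days = 2030-01-20.
Next gap: 13 days. 2030-01-20 + 13 days = 2030-02-02.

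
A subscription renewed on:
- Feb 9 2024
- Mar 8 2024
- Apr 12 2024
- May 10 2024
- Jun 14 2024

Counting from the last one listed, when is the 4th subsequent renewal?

Oct 11 2024

These are Fridays at 28- or 35-day spacing (28, 35, 28, 35).
The pattern: 2nd Friday of the month.
2nd Friday of July 2024: Jul 12 2024.
2nd Friday of August 2024: Aug 9 2024.
2nd Friday of September 2024: Sep 13 2024.
2nd Friday of October 2024: Oct 11 2024.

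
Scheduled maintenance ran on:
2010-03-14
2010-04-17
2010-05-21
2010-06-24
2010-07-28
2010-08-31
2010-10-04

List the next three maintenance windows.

2010-11-07, 2010-12-11, 2011-01-14

Every event comes 34 days after the last (34, 34, 34, 34, 34, 34).
2010-10-04 + 34 days = 2010-11-07.
2010-11-07 + 34 days = 2010-12-11.
2010-12-11 + 34 days = 2011-01-14.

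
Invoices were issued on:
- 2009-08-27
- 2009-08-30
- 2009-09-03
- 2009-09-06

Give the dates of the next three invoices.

2009-09-10, 2009-09-13, 2009-09-17

The gap pattern 3, 4, 3 repeats every 2 events.
These are the Thursdays and Sundays of each week.
The following Thursday is 2009-09-10.
The following Sunday is 2009-09-13.
The following Thursday is 2009-09-17.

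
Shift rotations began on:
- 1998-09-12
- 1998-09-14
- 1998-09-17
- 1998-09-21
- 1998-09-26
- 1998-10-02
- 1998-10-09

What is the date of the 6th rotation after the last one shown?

1998-12-11

The spacing grows by 1 each time: 2, 3, 4, 5, 6, 7 days.
Next gap: 8 days. 1998-10-09 + 8 days = 1998-10-17.
Next gap: 9 days. 1998-10-17 + 9 days = 1998-10-26.
Next gap: 10 days. 1998-10-26 + 10 days = 1998-11-05.
Next gap: 11 days. 1998-11-05 + 11 days = 1998-11-16.
Next gap: 12 days. 1998-11-16 + 12 days = 1998-11-28.
Next gap: 13 days. 1998-11-28 + 13 days = 1998-12-11.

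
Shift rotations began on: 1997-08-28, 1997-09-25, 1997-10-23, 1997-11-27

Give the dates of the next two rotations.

These are Thursdays at 28- or 35-day spacing (28, 28, 35).
The pattern: 4th Thursday of the month.
December 1997 — 4th Thursday is 1997-12-25.
January 1998 — 4th Thursday is 1998-01-22.

1997-12-25, 1998-01-22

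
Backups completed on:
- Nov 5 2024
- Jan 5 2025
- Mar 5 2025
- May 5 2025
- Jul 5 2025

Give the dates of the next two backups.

Sep 5 2025, Nov 5 2025

The day-of-month is always 5 (61, 59, 61, 61 days between events).
So this recurs on the 5th of every 2 months.
September 2025: Sep 5 2025.
November 2025: Nov 5 2025.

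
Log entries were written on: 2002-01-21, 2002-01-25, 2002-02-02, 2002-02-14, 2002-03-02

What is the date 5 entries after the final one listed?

Intervals are 4, 8, 12, 16 days — an arithmetic progression with common difference 4.
Next gap: 20 days. 2002-03-02 + 20 days = 2002-03-22.
Next gap: 24 days. 2002-03-22 + 24 days = 2002-04-15.
Next gap: 28 days. 2002-04-15 + 28 days = 2002-05-13.
Next gap: 32 days. 2002-05-13 + 32 days = 2002-06-14.
Next gap: 36 days. 2002-06-14 + 36 days = 2002-07-20.

2002-07-20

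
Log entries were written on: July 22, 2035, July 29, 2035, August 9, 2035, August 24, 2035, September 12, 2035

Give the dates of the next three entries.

October 5, 2035; November 1, 2035; December 2, 2035

Gaps: 7, 11, 15, 19 days — each gap is 4 larger than the previous one.
Next gap: 23 days. September 12, 2035 + 23 days = October 5, 2035.
Next gap: 27 days. October 5, 2035 + 27 days = November 1, 2035.
Next gap: 31 days. November 1, 2035 + 31 days = December 2, 2035.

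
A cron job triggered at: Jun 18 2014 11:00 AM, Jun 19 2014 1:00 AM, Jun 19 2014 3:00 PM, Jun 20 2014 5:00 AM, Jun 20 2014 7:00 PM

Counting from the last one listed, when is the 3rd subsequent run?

Jun 22 2014 1:00 PM

Spacing: 14, 14, 14, 14 h — constant 14 h.
Jun 20 2014 7:00 PM + 14 h = Jun 21 2014 9:00 AM.
Jun 21 2014 9:00 AM + 14 h = Jun 21 2014 11:00 PM.
Jun 21 2014 11:00 PM + 14 h = Jun 22 2014 1:00 PM.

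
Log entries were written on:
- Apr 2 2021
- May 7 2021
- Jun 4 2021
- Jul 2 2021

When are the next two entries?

These are Fridays at 28- or 35-day spacing (35, 28, 28).
The pattern: 1st Friday of the month.
1st Friday of August 2021: Aug 6 2021.
September 2021 — 1st Friday is Sep 3 2021.

Aug 6 2021, Sep 3 2021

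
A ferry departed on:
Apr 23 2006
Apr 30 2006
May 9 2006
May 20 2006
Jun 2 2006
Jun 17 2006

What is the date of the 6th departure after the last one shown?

Oct 27 2006

Gaps: 7, 9, 11, 13, 15 days — each gap is 2 larger than the previous one.
Next gap: 17 days. Jun 17 2006 + 17 days = Jul 4 2006.
Next gap: 19 days. Jul 4 2006 + 19 days = Jul 23 2006.
Next gap: 21 days. Jul 23 2006 + 21 days = Aug 13 2006.
Next gap: 23 days. Aug 13 2006 + 23 days = Sep 5 2006.
Next gap: 25 days. Sep 5 2006 + 25 days = Sep 30 2006.
Next gap: 27 days. Sep 30 2006 + 27 days = Oct 27 2006.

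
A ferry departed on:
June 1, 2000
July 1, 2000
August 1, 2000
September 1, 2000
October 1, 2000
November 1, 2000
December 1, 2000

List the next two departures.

January 1, 2001; February 1, 2001

The day-of-month is always 1 (30, 31, 31, 30, 31, 30 days between events).
So this recurs on the 1st of each month.
January 2001: January 1, 2001.
February 2001: February 1, 2001.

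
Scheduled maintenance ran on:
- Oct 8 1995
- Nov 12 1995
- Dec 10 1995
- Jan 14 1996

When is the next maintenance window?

Feb 11 1996

Gaps: 35, 28, 35 days — a mix of 28 and 35. Every date is a Sunday.
Each is the 2nd Sunday of its month.
February 1996 — 2nd Sunday is Feb 11 1996.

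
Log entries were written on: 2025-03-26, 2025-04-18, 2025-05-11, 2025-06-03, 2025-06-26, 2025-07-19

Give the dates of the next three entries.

2025-08-11, 2025-09-03, 2025-09-26

The spacing is 23, 23, 23, 23, 23 days — always 23 days.
2025-07-19 + 23 days = 2025-08-11.
2025-08-11 + 23 days = 2025-09-03.
2025-09-03 + 23 days = 2025-09-26.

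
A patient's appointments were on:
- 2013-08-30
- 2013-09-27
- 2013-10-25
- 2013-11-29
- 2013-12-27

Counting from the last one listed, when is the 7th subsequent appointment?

Every date is a Friday; gaps 28, 28, 35, 28 days.
Each is the last Friday of its month (at least one falls on the 29th or later, ruling out '4th Friday').
January 2014 ends with Friday 2014-01-31.
February 2014 ends with Friday 2014-02-28.
March 2014 ends with Friday 2014-03-28.
Last Friday of April 2014: 2014-04-25.
Last Friday of May 2014: 2014-05-30.
Last Friday of June 2014: 2014-06-27.
July 2014 ends with Friday 2014-07-25.

2014-07-25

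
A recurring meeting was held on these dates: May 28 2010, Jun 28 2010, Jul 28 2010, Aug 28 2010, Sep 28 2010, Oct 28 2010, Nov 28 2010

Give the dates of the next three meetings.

Dec 28 2010, Jan 28 2011, Feb 28 2011

The day-of-month is always 28 (31, 30, 31, 31, 30, 31 days between events).
So this recurs on the 28th of each month.
Next: December 2010 → Dec 28 2010.
Next: January 2011 → Jan 28 2011.
Next: February 2011 → Feb 28 2011.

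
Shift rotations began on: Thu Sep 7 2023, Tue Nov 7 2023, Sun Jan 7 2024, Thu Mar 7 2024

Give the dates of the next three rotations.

Each date is the 7th; the gaps (61, 61, 60) track the month lengths.
The rule is the 7th of every 2 months.
Next: May 2024 → Tue May 7 2024.
Next: July 2024 → Sun Jul 7 2024.
September 2024: Sat Sep 7 2024.

Tue May 7 2024, Sun Jul 7 2024, Sat Sep 7 2024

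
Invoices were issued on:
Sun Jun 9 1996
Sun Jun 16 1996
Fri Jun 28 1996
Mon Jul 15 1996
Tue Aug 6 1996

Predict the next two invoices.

Mon Sep 2 1996, Fri Oct 4 1996

The spacing grows by 5 each time: 7, 12, 17, 22 days.
Next gap: 27 days. Tue Aug 6 1996 + 27 days = Mon Sep 2 1996.
Next gap: 32 days. Mon Sep 2 1996 + 32 days = Fri Oct 4 1996.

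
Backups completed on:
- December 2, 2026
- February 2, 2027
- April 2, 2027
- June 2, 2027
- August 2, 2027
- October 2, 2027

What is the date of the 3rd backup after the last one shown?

The day-of-month is always 2 (62, 59, 61, 61, 61 days between events).
So this recurs on the 2nd of every 2 months.
December 2027: December 2, 2027.
February 2028: February 2, 2028.
April 2028: April 2, 2028.

April 2, 2028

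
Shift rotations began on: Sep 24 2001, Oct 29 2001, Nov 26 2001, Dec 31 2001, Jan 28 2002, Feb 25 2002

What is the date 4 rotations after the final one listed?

Jun 24 2002

All Mondays; the gaps (35, 28, 35, 28, 28) vary with month length.
This is the last Monday of each month.
Last Monday of March 2002: Mar 25 2002.
April 2002 ends with Monday Apr 29 2002.
Last Monday of May 2002: May 27 2002.
June 2002 ends with Monday Jun 24 2002.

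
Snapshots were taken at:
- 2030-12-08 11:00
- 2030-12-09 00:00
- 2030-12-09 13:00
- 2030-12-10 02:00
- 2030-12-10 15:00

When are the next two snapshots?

2030-12-11 04:00, 2030-12-11 17:00

Spacing: 13, 13, 13, 13 h — constant 13 h.
2030-12-10 15:00 + 13 h = 2030-12-11 04:00.
2030-12-11 04:00 + 13 h = 2030-12-11 17:00.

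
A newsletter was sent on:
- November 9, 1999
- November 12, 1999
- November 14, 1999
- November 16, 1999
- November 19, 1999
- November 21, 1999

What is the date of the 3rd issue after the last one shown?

The gap pattern 3, 2, 2, 3, 2 repeats every 3 events.
These are the Tuesdays, Fridays and Sundays of each week.
The following Tuesday is November 23, 1999.
The following Friday is November 26, 1999.
The following Sunday is November 28, 1999.

November 28, 1999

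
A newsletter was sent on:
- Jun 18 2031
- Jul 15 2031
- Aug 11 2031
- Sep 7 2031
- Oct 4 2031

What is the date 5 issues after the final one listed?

Feb 16 2032

Gaps between consecutive events: 27, 27, 27, 27 days — a constant 27-day interval.
Oct 4 2031 + 27 days = Oct 31 2031.
Oct 31 2031 + 27 days = Nov 27 2031.
Nov 27 2031 + 27 days = Dec 24 2031.
Dec 24 2031 + 27 days = Jan 20 2032.
Jan 20 2032 + 27 days = Feb 16 2032.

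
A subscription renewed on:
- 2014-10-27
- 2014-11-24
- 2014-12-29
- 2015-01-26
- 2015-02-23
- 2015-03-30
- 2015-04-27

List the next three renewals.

2015-05-25, 2015-06-29, 2015-07-27

Every date is a Monday; gaps 28, 35, 28, 28, 35, 28 days.
Each is the last Monday of its month (at least one falls on the 29th or later, ruling out '4th Monday').
May 2015 ends with Monday 2015-05-25.
June 2015 ends with Monday 2015-06-29.
July 2015 ends with Monday 2015-07-27.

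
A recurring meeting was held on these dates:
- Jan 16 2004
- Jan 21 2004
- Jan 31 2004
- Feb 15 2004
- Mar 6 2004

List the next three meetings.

Intervals are 5, 10, 15, 20 days — an arithmetic progression with common difference 5.
Next gap: 25 days. Mar 6 2004 + 25 days = Mar 31 2004.
Next gap: 30 days. Mar 31 2004 + 30 days = Apr 30 2004.
Next gap: 35 days. Apr 30 2004 + 35 days = Jun 4 2004.

Mar 31 2004, Apr 30 2004, Jun 4 2004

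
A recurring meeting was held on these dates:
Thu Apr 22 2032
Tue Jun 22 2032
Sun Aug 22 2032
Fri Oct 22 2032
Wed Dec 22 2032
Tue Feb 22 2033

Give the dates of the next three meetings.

Each date is the 22nd; the gaps (61, 61, 61, 61, 62) track the month lengths.
The rule is the 22nd of every 2 months.
April 2033: Fri Apr 22 2033.
June 2033: Wed Jun 22 2033.
Next: August 2033 → Mon Aug 22 2033.

Fri Apr 22 2033, Wed Jun 22 2033, Mon Aug 22 2033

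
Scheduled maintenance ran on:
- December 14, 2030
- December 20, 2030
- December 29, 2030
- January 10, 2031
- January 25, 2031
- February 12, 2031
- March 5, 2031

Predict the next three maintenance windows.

March 29, 2031; April 25, 2031; May 25, 2031

Gaps: 6, 9, 12, 15, 18, 21 days — each gap is 3 larger than the previous one.
Next gap: 24 days. March 5, 2031 + 24 days = March 29, 2031.
Next gap: 27 days. March 29, 2031 + 27 days = April 25, 2031.
Next gap: 30 days. April 25, 2031 + 30 days = May 25, 2031.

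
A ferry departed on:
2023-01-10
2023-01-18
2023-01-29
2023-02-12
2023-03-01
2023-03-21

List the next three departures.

2023-04-13, 2023-05-09, 2023-06-07

The spacing grows by 3 each time: 8, 11, 14, 17, 20 days.
Next gap: 23 days. 2023-03-21 + 23 days = 2023-04-13.
Next gap: 26 days. 2023-04-13 + 26 days = 2023-05-09.
Next gap: 29 days. 2023-05-09 + 29 days = 2023-06-07.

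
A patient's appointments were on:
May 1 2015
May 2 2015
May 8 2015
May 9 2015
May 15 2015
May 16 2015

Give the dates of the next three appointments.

May 22 2015, May 23 2015, May 29 2015

Every event lands on a Friday or Saturday (gaps cycle 1, 6, 1, 6, 1).
So the schedule is: every Friday and Saturday.
Next Friday: May 22 2015.
The following Saturday is May 23 2015.
Next Friday: May 29 2015.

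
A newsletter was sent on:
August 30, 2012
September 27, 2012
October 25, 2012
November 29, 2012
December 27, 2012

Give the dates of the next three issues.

These are Thursdays with 28, 28, 35, 28-day gaps.
Each is the final Thursday of its month — August 30, 2012 is past the 28th, so '4th Thursday' doesn't fit.
Last Thursday of January 2013: January 31, 2013.
February 2013 ends with Thursday February 28, 2013.
Last Thursday of March 2013: March 28, 2013.

January 31, 2013; February 28, 2013; March 28, 2013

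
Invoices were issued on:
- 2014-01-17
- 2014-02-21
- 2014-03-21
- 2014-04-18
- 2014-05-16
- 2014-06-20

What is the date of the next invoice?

These are Fridays at 28- or 35-day spacing (35, 28, 28, 28, 35).
The pattern: 3rd Friday of the month.
July 2014 — 3rd Friday is 2014-07-18.

2014-07-18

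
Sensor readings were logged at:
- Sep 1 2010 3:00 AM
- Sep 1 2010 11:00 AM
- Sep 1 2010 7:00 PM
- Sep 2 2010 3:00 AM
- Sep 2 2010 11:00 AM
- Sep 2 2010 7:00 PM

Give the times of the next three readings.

Sep 3 2010 3:00 AM, Sep 3 2010 11:00 AM, Sep 3 2010 7:00 PM

The interval is a steady 8 hours (8, 8, 8, 8, 8).
Sep 2 2010 7:00 PM + 8 h = Sep 3 2010 3:00 AM.
Sep 3 2010 3:00 AM + 8 h = Sep 3 2010 11:00 AM.
Sep 3 2010 11:00 AM + 8 h = Sep 3 2010 7:00 PM.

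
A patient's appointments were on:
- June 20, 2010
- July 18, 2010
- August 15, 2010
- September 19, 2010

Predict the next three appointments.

October 17, 2010; November 21, 2010; December 19, 2010

These are Sundays at 28- or 35-day spacing (28, 28, 35).
The pattern: 3rd Sunday of the month.
3rd Sunday of October 2010: October 17, 2010.
3rd Sunday of November 2010: November 21, 2010.
December 2010 — 3rd Sunday is December 19, 2010.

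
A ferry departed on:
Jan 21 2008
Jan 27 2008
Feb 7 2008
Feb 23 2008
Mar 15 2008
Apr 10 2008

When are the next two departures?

May 11 2008, Jun 16 2008

The spacing grows by 5 each time: 6, 11, 16, 21, 26 days.
Next gap: 31 days. Apr 10 2008 + 31 days = May 11 2008.
Next gap: 36 days. May 11 2008 + 36 days = Jun 16 2008.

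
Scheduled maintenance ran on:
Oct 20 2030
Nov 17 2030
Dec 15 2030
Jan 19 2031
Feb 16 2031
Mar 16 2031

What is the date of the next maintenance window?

All dates are Sundays, 28, 28, 35, 28, 28 days apart.
Specifically, the 3rd Sunday of each month.
3rd Sunday of April 2031: Apr 20 2031.

Apr 20 2031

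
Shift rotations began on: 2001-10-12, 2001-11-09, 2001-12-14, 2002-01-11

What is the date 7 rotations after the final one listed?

Gaps: 28, 35, 28 days — a mix of 28 and 35. Every date is a Friday.
Each is the 2nd Friday of its month.
2nd Friday of February 2002: 2002-02-08.
2nd Friday of March 2002: 2002-03-08.
April 2002 — 2nd Friday is 2002-04-12.
May 2002 — 2nd Friday is 2002-05-10.
June 2002 — 2nd Friday is 2002-06-14.
July 2002 — 2nd Friday is 2002-07-12.
August 2002 — 2nd Friday is 2002-08-09.

2002-08-09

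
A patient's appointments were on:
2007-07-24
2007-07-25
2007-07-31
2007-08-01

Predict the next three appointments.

Every event lands on a Tuesday or Wednesday (gaps cycle 1, 6, 1).
So the schedule is: every Tuesday and Wednesday.
Next Tuesday: 2007-08-07.
The following Wednesday is 2007-08-08.
Next Tuesday: 2007-08-14.

2007-08-07, 2007-08-08, 2007-08-14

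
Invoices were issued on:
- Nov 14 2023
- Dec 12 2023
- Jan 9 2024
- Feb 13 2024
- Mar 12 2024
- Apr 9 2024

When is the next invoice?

Gaps: 28, 28, 35, 28, 28 days — a mix of 28 and 35. Every date is a Tuesday.
Each is the 2nd Tuesday of its month.
2nd Tuesday of May 2024: May 14 2024.

May 14 2024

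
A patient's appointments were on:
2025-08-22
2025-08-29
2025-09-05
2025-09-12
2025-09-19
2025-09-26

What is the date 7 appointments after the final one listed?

The spacing is 7, 7, 7, 7, 7 days — always 7 days.
2025-09-26 + 7 days = 2025-10-03.
2025-10-03 + 7 days = 2025-10-10.
2025-10-10 + 7 days = 2025-10-17.
2025-10-17 + 7 days = 2025-10-24.
2025-10-24 + 7 days = 2025-10-31.
2025-10-31 + 7 days = 2025-11-07.
2025-11-07 + 7 days = 2025-11-14.

2025-11-14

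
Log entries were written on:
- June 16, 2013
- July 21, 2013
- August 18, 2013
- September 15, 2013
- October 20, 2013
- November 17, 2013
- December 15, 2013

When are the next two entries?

Gaps: 35, 28, 28, 35, 28, 28 days — a mix of 28 and 35. Every date is a Sunday.
Each is the 3rd Sunday of its month.
January 2014 — 3rd Sunday is January 19, 2014.
February 2014 — 3rd Sunday is February 16, 2014.

January 19, 2014; February 16, 2014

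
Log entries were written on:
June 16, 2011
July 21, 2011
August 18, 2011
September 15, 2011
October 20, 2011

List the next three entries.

November 17, 2011; December 15, 2011; January 19, 2012

Gaps: 35, 28, 28, 35 days — a mix of 28 and 35. Every date is a Thursday.
Each is the 3rd Thursday of its month.
November 2011 — 3rd Thursday is November 17, 2011.
3rd Thursday of December 2011: December 15, 2011.
3rd Thursday of January 2012: January 19, 2012.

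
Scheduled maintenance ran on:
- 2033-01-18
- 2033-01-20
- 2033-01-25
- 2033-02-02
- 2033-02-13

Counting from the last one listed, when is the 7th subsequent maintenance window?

2033-07-24

The spacing grows by 3 each time: 2, 5, 8, 11 days.
Next gap: 14 days. 2033-02-13 + 14 days = 2033-02-27.
Next gap: 17 days. 2033-02-27 + 17 days = 2033-03-16.
Next gap: 20 days. 2033-03-16 + 20 days = 2033-04-05.
Next gap: 23 days. 2033-04-05 + 23 days = 2033-04-28.
Next gap: 26 days. 2033-04-28 + 26 days = 2033-05-24.
Next gap: 29 days. 2033-05-24 + 29 days = 2033-06-22.
Next gap: 32 days. 2033-06-22 + 32 days = 2033-07-24.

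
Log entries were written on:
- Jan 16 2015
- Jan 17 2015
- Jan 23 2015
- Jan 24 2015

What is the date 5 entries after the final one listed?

Feb 13 2015

The gap pattern 1, 6, 1 repeats every 2 events.
These are the Fridays and Saturdays of each week.
The following Friday is Jan 30 2015.
The following Saturday is Jan 31 2015.
The following Friday is Feb 6 2015.
The following Saturday is Feb 7 2015.
Next Friday: Feb 13 2015.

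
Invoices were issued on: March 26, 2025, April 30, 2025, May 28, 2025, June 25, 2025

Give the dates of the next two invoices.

Every date is a Wednesday; gaps 35, 28, 28 days.
Each is the last Wednesday of its month (at least one falls on the 29th or later, ruling out '4th Wednesday').
July 2025 ends with Wednesday July 30, 2025.
August 2025 ends with Wednesday August 27, 2025.

July 30, 2025; August 27, 2025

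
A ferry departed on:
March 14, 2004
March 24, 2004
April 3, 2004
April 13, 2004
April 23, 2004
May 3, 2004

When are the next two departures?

The spacing is 10, 10, 10, 10, 10 days — always 10 days.
May 3, 2004 + 10 days = May 13, 2004.
May 13, 2004 + 10 days = May 23, 2004.

May 13, 2004; May 23, 2004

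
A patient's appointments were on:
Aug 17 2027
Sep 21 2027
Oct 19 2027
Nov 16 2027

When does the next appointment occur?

These are Tuesdays at 28- or 35-day spacing (35, 28, 28).
The pattern: 3rd Tuesday of the month.
3rd Tuesday of December 2027: Dec 21 2027.

Dec 21 2027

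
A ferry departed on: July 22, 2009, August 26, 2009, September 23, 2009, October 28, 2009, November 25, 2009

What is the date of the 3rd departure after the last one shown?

February 24, 2010

These are Wednesdays at 28- or 35-day spacing (35, 28, 35, 28).
The pattern: 4th Wednesday of the month.
4th Wednesday of December 2009: December 23, 2009.
January 2010 — 4th Wednesday is January 27, 2010.
February 2010 — 4th Wednesday is February 24, 2010.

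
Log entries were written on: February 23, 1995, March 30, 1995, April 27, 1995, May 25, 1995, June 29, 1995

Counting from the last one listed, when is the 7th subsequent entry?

January 25, 1996

Every date is a Thursday; gaps 35, 28, 28, 35 days.
Each is the last Thursday of its month (at least one falls on the 29th or later, ruling out '4th Thursday').
July 1995 ends with Thursday July 27, 1995.
August 1995 ends with Thursday August 31, 1995.
Last Thursday of September 1995: September 28, 1995.
Last Thursday of October 1995: October 26, 1995.
Last Thursday of November 1995: November 30, 1995.
December 1995 ends with Thursday December 28, 1995.
Last Thursday of January 1996: January 25, 1996.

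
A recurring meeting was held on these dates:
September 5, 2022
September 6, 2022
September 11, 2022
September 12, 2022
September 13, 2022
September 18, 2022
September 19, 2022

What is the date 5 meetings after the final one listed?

October 2, 2022

The gap pattern 1, 5, 1, 1, 5, 1 repeats every 3 events.
These are the Mondays, Tuesdays and Sundays of each week.
Next Tuesday: September 20, 2022.
The following Sunday is September 25, 2022.
Next Monday: September 26, 2022.
The following Tuesday is September 27, 2022.
Next Sunday: October 2, 2022.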